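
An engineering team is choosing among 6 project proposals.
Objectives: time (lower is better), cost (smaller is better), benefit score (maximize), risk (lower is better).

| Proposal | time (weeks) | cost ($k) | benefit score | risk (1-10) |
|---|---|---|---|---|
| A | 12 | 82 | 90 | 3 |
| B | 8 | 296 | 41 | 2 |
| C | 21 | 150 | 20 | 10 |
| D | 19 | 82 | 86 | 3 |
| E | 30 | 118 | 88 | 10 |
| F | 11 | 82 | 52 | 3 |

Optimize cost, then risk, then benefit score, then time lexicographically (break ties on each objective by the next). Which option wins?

A

First minimize cost: best is 82, kept {A, D, F}.
Then minimize risk: best is 3, kept {A, D, F}.
Then maximize benefit score: best is 90, kept {A}.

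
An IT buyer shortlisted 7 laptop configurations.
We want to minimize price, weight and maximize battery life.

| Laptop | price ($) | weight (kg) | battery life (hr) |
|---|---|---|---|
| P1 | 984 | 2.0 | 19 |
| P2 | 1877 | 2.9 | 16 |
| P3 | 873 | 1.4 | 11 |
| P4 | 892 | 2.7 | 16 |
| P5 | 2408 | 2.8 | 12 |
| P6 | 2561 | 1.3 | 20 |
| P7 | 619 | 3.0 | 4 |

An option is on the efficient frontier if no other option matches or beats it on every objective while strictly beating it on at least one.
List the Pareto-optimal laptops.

P1: not dominated.
P2: dominated by P1 (price 984≤1877, weight 2.0≤2.9, battery life 19≥16).
P3: not dominated.
P4: not dominated.
P5: dominated by P1 (price 984≤2408, weight 2.0≤2.8, battery life 19≥12).
P6: not dominated (best weight).
P7: not dominated (best price).

P1, P3, P4, P6, P7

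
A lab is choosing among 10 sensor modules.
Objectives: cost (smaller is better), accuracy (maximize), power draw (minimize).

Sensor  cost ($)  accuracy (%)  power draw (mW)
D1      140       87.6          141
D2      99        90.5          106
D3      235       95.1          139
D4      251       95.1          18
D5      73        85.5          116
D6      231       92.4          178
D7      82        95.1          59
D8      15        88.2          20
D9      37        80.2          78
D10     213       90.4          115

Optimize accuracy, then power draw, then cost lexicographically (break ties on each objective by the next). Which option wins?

First maximize accuracy: best is 95.1, kept {D3, D4, D7}.
Then minimize power draw: best is 18, kept {D4}.

D4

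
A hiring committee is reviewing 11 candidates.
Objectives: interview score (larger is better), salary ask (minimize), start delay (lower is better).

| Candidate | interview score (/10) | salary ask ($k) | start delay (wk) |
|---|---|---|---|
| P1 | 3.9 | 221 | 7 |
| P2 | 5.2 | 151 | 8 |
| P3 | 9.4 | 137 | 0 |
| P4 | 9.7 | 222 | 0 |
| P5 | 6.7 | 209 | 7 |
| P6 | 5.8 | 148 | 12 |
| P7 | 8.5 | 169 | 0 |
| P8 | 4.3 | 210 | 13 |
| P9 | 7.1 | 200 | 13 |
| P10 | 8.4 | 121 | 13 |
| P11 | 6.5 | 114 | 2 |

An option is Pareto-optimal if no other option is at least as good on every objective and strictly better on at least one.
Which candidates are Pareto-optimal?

P3, P4, P10, P11

P1: dominated by P3 (interview score 9.4≥3.9, salary ask 137≤221, start delay 0≤7).
P2: dominated by P3 (interview score 9.4≥5.2, salary ask 137≤151, start delay 0≤8).
P3: not dominated.
P4: not dominated (best interview score).
P5: dominated by P3 (interview score 9.4≥6.7, salary ask 137≤209, start delay 0≤7).
P6: dominated by P3 (interview score 9.4≥5.8, salary ask 137≤148, start delay 0≤12).
P7: dominated by P3 (interview score 9.4≥8.5, salary ask 137≤169, start delay 0≤0).
P8: dominated by P2 (interview score 5.2≥4.3, salary ask 151≤210, start delay 8≤13).
P9: dominated by P3 (interview score 9.4≥7.1, salary ask 137≤200, start delay 0≤13).
P10: not dominated.
P11: not dominated (best salary ask).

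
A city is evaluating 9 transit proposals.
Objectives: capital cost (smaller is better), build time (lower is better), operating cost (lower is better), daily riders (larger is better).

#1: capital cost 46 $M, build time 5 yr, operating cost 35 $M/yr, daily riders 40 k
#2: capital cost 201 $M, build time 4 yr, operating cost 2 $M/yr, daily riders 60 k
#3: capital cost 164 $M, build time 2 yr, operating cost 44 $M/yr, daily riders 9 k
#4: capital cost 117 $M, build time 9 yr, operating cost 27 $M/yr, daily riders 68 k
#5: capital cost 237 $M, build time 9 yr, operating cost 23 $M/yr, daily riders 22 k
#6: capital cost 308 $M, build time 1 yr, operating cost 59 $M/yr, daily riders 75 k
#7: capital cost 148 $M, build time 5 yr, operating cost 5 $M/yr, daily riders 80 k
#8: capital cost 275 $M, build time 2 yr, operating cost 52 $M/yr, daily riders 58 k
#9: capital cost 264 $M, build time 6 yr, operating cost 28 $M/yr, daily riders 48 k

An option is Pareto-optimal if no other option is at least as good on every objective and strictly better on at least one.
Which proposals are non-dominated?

#1, #2, #3, #4, #6, #7, #8

#1: not dominated (best capital cost).
#2: not dominated (best operating cost).
#3: not dominated.
#4: not dominated.
#5: dominated by #2 (capital cost 201≤237, build time 4≤9, operating cost 2≤23, daily riders 60≥22).
#6: not dominated (best build time).
#7: not dominated (best daily riders).
#8: not dominated.
#9: dominated by #2 (capital cost 201≤264, build time 4≤6, operating cost 2≤28, daily riders 60≥48).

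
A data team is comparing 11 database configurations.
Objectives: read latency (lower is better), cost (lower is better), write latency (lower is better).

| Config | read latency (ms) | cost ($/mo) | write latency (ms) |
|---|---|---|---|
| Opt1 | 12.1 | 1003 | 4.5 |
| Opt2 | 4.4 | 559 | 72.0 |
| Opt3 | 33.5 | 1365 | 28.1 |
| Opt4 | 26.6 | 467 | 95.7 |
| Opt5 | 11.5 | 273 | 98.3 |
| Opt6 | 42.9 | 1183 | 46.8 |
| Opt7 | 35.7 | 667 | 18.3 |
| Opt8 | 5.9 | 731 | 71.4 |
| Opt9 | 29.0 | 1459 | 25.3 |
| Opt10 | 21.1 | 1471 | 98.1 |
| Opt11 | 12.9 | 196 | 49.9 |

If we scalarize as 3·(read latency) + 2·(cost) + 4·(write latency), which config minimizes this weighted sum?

Opt1: 3·12.1 + 2·1003 + 4·4.5 = 2060.3
Opt2: 3·4.4 + 2·559 + 4·72.0 = 1419.2
Opt3: 3·33.5 + 2·1365 + 4·28.1 = 2942.9
Opt4: 3·26.6 + 2·467 + 4·95.7 = 1396.6
Opt5: 3·11.5 + 2·273 + 4·98.3 = 973.7
Opt6: 3·42.9 + 2·1183 + 4·46.8 = 2681.9
Opt7: 3·35.7 + 2·667 + 4·18.3 = 1514.3
Opt8: 3·5.9 + 2·731 + 4·71.4 = 1765.3
Opt9: 3·29.0 + 2·1459 + 4·25.3 = 3106.2
Opt10: 3·21.1 + 2·1471 + 4·98.1 = 3397.7
Opt11: 3·12.9 + 2·196 + 4·49.9 = 630.3
Lowest: Opt11 at 630.3.

Opt11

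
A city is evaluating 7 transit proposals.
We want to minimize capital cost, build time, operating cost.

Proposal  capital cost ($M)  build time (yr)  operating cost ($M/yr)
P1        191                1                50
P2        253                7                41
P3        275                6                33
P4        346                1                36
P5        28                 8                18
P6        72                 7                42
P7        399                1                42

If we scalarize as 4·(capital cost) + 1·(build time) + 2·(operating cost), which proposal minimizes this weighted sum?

P1: 4·191 + 1·1 + 2·50 = 865
P2: 4·253 + 1·7 + 2·41 = 1101
P3: 4·275 + 1·6 + 2·33 = 1172
P4: 4·346 + 1·1 + 2·36 = 1457
P5: 4·28 + 1·8 + 2·18 = 156
P6: 4·72 + 1·7 + 2·42 = 379
P7: 4·399 + 1·1 + 2·42 = 1681
Lowest: P5 at 156.

P5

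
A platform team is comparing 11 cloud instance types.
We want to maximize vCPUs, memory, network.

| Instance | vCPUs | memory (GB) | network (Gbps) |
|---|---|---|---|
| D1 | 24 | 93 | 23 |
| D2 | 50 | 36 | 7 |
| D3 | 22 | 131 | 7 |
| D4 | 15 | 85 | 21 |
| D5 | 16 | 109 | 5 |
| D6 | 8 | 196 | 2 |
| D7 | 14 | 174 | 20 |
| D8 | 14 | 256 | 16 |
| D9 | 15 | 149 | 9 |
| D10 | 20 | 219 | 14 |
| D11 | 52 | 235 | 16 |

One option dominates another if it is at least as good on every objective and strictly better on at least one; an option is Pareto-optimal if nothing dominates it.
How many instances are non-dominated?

D1: not dominated (best network).
D2: dominated by D11 (vCPUs 52≥50, memory 235≥36, network 16≥7).
D3: dominated by D11 (vCPUs 52≥22, memory 235≥131, network 16≥7).
D4: dominated by D1 (vCPUs 24≥15, memory 93≥85, network 23≥21).
D5: dominated by D3 (vCPUs 22≥16, memory 131≥109, network 7≥5).
D6: dominated by D8 (vCPUs 14≥8, memory 256≥196, network 16≥2).
D7: not dominated.
D8: not dominated (best memory).
D9: dominated by D10 (vCPUs 20≥15, memory 219≥149, network 14≥9).
D10: dominated by D11 (vCPUs 52≥20, memory 235≥219, network 16≥14).
D11: not dominated (best vCPUs).
Pareto-optimal: D1, D7, D8, D11 → 4.

4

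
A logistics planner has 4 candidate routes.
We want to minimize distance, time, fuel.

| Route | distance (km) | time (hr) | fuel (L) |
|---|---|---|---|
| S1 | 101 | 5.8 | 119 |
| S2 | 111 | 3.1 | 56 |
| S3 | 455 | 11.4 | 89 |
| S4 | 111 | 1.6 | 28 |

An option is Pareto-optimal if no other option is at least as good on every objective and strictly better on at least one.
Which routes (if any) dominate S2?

S4: distance 111≤111, time 1.6≤3.1, fuel 28≤56 — dominates S2.
Others (S1, S3) are each worse than S2 on at least one objective.

S4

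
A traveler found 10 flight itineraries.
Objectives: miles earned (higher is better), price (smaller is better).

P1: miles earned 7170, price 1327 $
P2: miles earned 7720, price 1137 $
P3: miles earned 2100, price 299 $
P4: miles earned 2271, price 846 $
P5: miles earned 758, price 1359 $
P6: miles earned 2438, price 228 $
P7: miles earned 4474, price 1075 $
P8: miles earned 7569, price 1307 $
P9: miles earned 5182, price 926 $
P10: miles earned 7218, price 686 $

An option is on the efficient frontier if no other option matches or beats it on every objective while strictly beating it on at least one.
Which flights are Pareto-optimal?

P1: dominated by P2 (miles earned 7720≥7170, price 1137≤1327).
P2: not dominated (best miles earned).
P3: dominated by P6 (miles earned 2438≥2100, price 228≤299).
P4: dominated by P6 (miles earned 2438≥2271, price 228≤846).
P5: dominated by P1 (miles earned 7170≥758, price 1327≤1359).
P6: not dominated (best price).
P7: dominated by P9 (miles earned 5182≥4474, price 926≤1075).
P8: dominated by P2 (miles earned 7720≥7569, price 1137≤1307).
P9: dominated by P10 (miles earned 7218≥5182, price 686≤926).
P10: not dominated.

P2, P6, P10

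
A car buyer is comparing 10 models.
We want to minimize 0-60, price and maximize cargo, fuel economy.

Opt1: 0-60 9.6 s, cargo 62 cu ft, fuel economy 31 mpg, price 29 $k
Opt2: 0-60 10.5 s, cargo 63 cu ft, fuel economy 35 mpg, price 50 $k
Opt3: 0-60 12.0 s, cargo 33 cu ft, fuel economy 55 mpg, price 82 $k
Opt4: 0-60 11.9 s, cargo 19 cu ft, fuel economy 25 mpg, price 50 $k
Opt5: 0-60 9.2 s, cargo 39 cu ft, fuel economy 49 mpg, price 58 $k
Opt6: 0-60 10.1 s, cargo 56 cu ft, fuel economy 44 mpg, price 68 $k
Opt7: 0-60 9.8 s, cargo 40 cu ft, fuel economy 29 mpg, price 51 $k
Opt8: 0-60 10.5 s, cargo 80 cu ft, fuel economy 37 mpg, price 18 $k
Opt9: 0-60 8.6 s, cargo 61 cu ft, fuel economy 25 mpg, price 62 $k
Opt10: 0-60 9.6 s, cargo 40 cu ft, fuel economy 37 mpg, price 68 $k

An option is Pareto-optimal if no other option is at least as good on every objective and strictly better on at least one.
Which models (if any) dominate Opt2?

Opt8: 0-60 10.5≤10.5, cargo 80≥63, fuel economy 37≥35, price 18≤50 — dominates Opt2.
Others (Opt1, Opt3, Opt4, Opt5, Opt6, Opt7, Opt9, Opt10) are each worse than Opt2 on at least one objective.

Opt8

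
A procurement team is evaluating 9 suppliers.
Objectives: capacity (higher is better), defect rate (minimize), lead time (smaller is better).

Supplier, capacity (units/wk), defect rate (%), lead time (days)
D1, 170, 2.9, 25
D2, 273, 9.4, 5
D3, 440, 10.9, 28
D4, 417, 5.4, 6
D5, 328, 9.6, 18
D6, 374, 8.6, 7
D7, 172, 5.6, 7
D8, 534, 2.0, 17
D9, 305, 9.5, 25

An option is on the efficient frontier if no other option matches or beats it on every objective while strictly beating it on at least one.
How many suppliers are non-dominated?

3

D1: dominated by D8 (capacity 534≥170, defect rate 2.0≤2.9, lead time 17≤25).
D2: not dominated (best lead time).
D3: dominated by D8 (capacity 534≥440, defect rate 2.0≤10.9, lead time 17≤28).
D4: not dominated.
D5: dominated by D4 (capacity 417≥328, defect rate 5.4≤9.6, lead time 6≤18).
D6: dominated by D4 (capacity 417≥374, defect rate 5.4≤8.6, lead time 6≤7).
D7: dominated by D4 (capacity 417≥172, defect rate 5.4≤5.6, lead time 6≤7).
D8: not dominated (best capacity).
D9: dominated by D4 (capacity 417≥305, defect rate 5.4≤9.5, lead time 6≤25).
Pareto-optimal: D2, D4, D8 → 3.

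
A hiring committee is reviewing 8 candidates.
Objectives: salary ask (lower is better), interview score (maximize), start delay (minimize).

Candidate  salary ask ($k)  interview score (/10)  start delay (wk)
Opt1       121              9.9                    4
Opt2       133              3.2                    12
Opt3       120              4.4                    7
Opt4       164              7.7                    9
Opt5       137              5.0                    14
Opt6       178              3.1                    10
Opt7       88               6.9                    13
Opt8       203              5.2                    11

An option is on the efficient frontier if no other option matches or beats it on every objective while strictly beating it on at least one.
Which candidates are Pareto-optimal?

Opt1: not dominated (best interview score).
Opt2: dominated by Opt1 (salary ask 121≤133, interview score 9.9≥3.2, start delay 4≤12).
Opt3: not dominated.
Opt4: dominated by Opt1 (salary ask 121≤164, interview score 9.9≥7.7, start delay 4≤9).
Opt5: dominated by Opt1 (salary ask 121≤137, interview score 9.9≥5.0, start delay 4≤14).
Opt6: dominated by Opt1 (salary ask 121≤178, interview score 9.9≥3.1, start delay 4≤10).
Opt7: not dominated (best salary ask).
Opt8: dominated by Opt1 (salary ask 121≤203, interview score 9.9≥5.2, start delay 4≤11).

Opt1, Opt3, Opt7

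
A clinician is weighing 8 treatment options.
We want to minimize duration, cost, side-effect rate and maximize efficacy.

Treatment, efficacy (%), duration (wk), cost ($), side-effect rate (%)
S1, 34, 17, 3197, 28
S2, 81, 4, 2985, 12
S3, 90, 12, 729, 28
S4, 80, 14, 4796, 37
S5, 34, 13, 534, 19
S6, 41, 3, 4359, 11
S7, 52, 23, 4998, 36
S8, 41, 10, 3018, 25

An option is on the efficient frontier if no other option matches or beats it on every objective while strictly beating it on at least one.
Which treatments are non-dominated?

S2, S3, S5, S6

S1: dominated by S2 (efficacy 81≥34, duration 4≤17, cost 2985≤3197, side-effect rate 12≤28).
S2: not dominated.
S3: not dominated (best efficacy).
S4: dominated by S2 (efficacy 81≥80, duration 4≤14, cost 2985≤4796, side-effect rate 12≤37).
S5: not dominated (best cost).
S6: not dominated (best duration).
S7: dominated by S2 (efficacy 81≥52, duration 4≤23, cost 2985≤4998, side-effect rate 12≤36).
S8: dominated by S2 (efficacy 81≥41, duration 4≤10, cost 2985≤3018, side-effect rate 12≤25).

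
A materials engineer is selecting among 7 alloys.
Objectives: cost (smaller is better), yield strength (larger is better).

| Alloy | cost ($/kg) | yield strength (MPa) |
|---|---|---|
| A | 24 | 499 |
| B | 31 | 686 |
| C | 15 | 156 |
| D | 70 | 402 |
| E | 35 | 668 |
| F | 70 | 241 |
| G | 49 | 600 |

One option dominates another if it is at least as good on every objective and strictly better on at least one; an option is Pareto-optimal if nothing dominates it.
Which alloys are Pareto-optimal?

A, B, C

A: not dominated.
B: not dominated (best yield strength).
C: not dominated (best cost).
D: dominated by A (cost 24≤70, yield strength 499≥402).
E: dominated by B (cost 31≤35, yield strength 686≥668).
F: dominated by A (cost 24≤70, yield strength 499≥241).
G: dominated by B (cost 31≤49, yield strength 686≥600).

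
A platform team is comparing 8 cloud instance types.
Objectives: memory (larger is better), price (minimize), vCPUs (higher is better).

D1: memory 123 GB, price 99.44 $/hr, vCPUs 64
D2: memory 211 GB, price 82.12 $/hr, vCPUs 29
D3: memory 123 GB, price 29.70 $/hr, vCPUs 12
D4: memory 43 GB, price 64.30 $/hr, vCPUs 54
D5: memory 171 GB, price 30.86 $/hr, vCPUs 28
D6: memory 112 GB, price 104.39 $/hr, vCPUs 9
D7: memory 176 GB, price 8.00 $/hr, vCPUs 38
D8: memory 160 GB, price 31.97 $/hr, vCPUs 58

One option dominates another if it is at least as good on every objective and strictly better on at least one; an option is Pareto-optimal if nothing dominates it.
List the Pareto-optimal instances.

D1, D2, D7, D8

D1: not dominated (best vCPUs).
D2: not dominated (best memory).
D3: dominated by D7 (memory 176≥123, price 8.00≤29.70, vCPUs 38≥12).
D4: dominated by D8 (memory 160≥43, price 31.97≤64.30, vCPUs 58≥54).
D5: dominated by D7 (memory 176≥171, price 8.00≤30.86, vCPUs 38≥28).
D6: dominated by D1 (memory 123≥112, price 99.44≤104.39, vCPUs 64≥9).
D7: not dominated (best price).
D8: not dominated.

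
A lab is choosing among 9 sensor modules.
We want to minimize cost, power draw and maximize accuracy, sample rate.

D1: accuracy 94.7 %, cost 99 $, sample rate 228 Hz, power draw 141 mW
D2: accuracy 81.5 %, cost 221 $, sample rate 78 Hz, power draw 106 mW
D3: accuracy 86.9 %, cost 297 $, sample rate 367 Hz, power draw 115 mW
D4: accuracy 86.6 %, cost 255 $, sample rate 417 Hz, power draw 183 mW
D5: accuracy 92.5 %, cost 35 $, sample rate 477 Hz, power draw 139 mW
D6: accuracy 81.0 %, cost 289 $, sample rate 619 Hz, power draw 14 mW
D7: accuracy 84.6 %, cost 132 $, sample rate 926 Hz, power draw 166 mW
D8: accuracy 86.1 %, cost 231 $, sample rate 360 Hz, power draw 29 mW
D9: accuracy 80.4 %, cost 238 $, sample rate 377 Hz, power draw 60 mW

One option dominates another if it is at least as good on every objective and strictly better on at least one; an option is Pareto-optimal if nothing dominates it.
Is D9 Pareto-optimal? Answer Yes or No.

D1: worse on sample rate (228 vs 377).
D2: worse on sample rate (78 vs 377).
D3: worse on cost (297 vs 238).
D4: worse on cost (255 vs 238).
D5: worse on power draw (139 vs 60).
D6: worse on cost (289 vs 238).
D7: worse on power draw (166 vs 60).
D8: worse on sample rate (360 vs 377).
No option is at least as good as D9 on every objective and strictly better on one.

Yes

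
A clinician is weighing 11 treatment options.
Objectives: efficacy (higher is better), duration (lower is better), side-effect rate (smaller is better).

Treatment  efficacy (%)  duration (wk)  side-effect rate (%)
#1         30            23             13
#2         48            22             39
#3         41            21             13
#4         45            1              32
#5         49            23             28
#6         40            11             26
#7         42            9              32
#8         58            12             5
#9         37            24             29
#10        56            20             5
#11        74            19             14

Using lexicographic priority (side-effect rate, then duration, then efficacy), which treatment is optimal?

#8

First minimize side-effect rate: best is 5, kept {#8, #10}.
Then minimize duration: best is 12, kept {#8}.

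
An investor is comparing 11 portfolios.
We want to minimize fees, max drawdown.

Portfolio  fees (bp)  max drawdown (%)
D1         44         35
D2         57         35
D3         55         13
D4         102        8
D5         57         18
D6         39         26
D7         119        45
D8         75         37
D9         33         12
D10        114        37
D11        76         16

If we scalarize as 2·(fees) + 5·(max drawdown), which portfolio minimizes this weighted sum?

D9

D1: 2·44 + 5·35 = 263
D2: 2·57 + 5·35 = 289
D3: 2·55 + 5·13 = 175
D4: 2·102 + 5·8 = 244
D5: 2·57 + 5·18 = 204
D6: 2·39 + 5·26 = 208
D7: 2·119 + 5·45 = 463
D8: 2·75 + 5·37 = 335
D9: 2·33 + 5·12 = 126
D10: 2·114 + 5·37 = 413
D11: 2·76 + 5·16 = 232
Lowest: D9 at 126.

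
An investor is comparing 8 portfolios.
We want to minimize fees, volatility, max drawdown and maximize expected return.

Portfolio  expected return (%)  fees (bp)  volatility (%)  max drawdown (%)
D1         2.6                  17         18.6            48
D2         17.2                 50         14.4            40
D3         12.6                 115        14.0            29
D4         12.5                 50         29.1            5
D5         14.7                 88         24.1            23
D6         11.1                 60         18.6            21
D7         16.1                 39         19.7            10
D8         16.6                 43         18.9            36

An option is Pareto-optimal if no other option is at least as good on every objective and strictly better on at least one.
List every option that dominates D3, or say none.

D1: worse on expected return (2.6 vs 12.6).
D2: worse on volatility (14.4 vs 14.0).
D4: worse on expected return (12.5 vs 12.6).
D5: worse on volatility (24.1 vs 14.0).
D6: worse on expected return (11.1 vs 12.6).
D7: worse on volatility (19.7 vs 14.0).
D8: worse on volatility (18.9 vs 14.0).
No option dominates D3.

none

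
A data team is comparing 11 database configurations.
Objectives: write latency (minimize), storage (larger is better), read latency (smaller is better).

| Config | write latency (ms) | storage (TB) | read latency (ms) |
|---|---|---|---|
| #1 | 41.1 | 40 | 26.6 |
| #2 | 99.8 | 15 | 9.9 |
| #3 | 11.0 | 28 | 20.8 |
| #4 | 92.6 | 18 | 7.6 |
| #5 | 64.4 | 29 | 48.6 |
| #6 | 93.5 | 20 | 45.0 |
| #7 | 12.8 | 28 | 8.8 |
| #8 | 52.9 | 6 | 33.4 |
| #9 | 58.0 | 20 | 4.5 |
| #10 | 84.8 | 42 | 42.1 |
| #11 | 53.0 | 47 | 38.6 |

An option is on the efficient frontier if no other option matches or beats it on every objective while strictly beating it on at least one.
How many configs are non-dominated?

5

#1: not dominated.
#2: dominated by #4 (write latency 92.6≤99.8, storage 18≥15, read latency 7.6≤9.9).
#3: not dominated (best write latency).
#4: dominated by #9 (write latency 58.0≤92.6, storage 20≥18, read latency 4.5≤7.6).
#5: dominated by #1 (write latency 41.1≤64.4, storage 40≥29, read latency 26.6≤48.6).
#6: dominated by #1 (write latency 41.1≤93.5, storage 40≥20, read latency 26.6≤45.0).
#7: not dominated.
#8: dominated by #1 (write latency 41.1≤52.9, storage 40≥6, read latency 26.6≤33.4).
#9: not dominated (best read latency).
#10: dominated by #11 (write latency 53.0≤84.8, storage 47≥42, read latency 38.6≤42.1).
#11: not dominated (best storage).
Pareto-optimal: #1, #3, #7, #9, #11 → 5.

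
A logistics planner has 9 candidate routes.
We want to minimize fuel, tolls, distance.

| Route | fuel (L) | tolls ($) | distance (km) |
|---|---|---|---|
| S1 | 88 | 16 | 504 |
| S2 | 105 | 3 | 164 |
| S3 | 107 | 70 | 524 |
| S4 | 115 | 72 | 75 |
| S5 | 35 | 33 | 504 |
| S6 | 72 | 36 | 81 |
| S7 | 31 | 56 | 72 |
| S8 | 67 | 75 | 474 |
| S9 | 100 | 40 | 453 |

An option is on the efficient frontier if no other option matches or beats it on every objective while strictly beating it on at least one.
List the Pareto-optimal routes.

S1: not dominated.
S2: not dominated (best tolls).
S3: dominated by S1 (fuel 88≤107, tolls 16≤70, distance 504≤524).
S4: dominated by S7 (fuel 31≤115, tolls 56≤72, distance 72≤75).
S5: not dominated.
S6: not dominated.
S7: not dominated (best fuel).
S8: dominated by S7 (fuel 31≤67, tolls 56≤75, distance 72≤474).
S9: dominated by S6 (fuel 72≤100, tolls 36≤40, distance 81≤453).

S1, S2, S5, S6, S7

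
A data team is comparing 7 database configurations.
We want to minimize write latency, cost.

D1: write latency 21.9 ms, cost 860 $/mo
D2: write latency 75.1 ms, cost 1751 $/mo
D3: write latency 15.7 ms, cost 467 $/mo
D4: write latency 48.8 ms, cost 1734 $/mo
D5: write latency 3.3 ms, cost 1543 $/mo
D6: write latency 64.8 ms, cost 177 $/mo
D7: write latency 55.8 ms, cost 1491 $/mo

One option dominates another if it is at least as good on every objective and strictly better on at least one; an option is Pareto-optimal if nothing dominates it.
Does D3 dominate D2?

Yes

D3 vs D2: write latency 15.7≤75.1, cost 467≤1751 — D3 is at least as good on every objective with at least one strict improvement.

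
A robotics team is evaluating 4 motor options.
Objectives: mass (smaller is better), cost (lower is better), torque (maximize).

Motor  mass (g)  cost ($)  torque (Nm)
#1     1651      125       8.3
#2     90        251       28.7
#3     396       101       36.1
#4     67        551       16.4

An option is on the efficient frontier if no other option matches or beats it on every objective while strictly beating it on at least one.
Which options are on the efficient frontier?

#2, #3, #4

#1: dominated by #3 (mass 396≤1651, cost 101≤125, torque 36.1≥8.3).
#2: not dominated.
#3: not dominated (best cost).
#4: not dominated (best mass).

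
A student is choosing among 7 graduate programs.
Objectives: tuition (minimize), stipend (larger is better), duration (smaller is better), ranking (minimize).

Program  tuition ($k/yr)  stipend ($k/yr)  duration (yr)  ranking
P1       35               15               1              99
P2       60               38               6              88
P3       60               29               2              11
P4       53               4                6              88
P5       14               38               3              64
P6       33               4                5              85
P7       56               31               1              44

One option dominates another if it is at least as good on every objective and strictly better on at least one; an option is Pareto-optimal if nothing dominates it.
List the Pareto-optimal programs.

P1, P3, P5, P7

P1: not dominated.
P2: dominated by P5 (tuition 14≤60, stipend 38≥38, duration 3≤6, ranking 64≤88).
P3: not dominated (best ranking).
P4: dominated by P5 (tuition 14≤53, stipend 38≥4, duration 3≤6, ranking 64≤88).
P5: not dominated (best tuition).
P6: dominated by P5 (tuition 14≤33, stipend 38≥4, duration 3≤5, ranking 64≤85).
P7: not dominated.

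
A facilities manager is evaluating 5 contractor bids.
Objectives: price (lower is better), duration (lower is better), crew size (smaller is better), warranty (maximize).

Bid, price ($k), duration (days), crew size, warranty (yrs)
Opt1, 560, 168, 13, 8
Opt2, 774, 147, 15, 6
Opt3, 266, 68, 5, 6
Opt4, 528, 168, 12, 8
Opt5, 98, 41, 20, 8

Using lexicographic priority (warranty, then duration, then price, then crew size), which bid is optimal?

First maximize warranty: best is 8, kept {Opt1, Opt4, Opt5}.
Then minimize duration: best is 41, kept {Opt5}.

Opt5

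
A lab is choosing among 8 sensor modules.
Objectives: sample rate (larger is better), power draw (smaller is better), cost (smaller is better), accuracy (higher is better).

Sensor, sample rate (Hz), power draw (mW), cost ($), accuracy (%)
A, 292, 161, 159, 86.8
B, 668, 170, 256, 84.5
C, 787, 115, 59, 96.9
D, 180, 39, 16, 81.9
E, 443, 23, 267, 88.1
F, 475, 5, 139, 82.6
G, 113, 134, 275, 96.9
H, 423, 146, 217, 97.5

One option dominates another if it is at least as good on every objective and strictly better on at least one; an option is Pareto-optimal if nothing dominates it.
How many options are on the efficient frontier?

5

A: dominated by C (sample rate 787≥292, power draw 115≤161, cost 59≤159, accuracy 96.9≥86.8).
B: dominated by C (sample rate 787≥668, power draw 115≤170, cost 59≤256, accuracy 96.9≥84.5).
C: not dominated (best sample rate).
D: not dominated (best cost).
E: not dominated.
F: not dominated (best power draw).
G: dominated by C (sample rate 787≥113, power draw 115≤134, cost 59≤275, accuracy 96.9≥96.9).
H: not dominated (best accuracy).
Pareto-optimal: C, D, E, F, H → 5.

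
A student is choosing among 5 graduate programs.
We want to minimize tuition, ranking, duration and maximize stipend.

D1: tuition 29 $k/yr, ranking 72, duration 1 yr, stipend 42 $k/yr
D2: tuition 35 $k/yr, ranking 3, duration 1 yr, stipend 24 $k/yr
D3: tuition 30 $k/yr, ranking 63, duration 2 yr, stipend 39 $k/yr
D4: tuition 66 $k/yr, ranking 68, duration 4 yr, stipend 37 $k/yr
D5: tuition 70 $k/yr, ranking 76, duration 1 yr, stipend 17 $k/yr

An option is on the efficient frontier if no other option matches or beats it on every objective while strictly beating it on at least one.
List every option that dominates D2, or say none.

D1: worse on ranking (72 vs 3).
D3: worse on ranking (63 vs 3).
D4: worse on tuition (66 vs 35).
D5: worse on tuition (70 vs 35).
No option dominates D2.

none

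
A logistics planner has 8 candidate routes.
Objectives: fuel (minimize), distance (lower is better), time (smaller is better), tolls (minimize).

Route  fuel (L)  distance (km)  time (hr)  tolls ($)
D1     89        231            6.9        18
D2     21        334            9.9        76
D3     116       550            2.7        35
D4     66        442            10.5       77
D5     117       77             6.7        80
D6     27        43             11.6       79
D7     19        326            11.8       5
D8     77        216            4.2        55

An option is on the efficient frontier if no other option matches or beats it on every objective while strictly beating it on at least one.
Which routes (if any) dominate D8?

none

D1: worse on fuel (89 vs 77).
D2: worse on distance (334 vs 216).
D3: worse on fuel (116 vs 77).
D4: worse on distance (442 vs 216).
D5: worse on fuel (117 vs 77).
D6: worse on time (11.6 vs 4.2).
D7: worse on distance (326 vs 216).
No option dominates D8.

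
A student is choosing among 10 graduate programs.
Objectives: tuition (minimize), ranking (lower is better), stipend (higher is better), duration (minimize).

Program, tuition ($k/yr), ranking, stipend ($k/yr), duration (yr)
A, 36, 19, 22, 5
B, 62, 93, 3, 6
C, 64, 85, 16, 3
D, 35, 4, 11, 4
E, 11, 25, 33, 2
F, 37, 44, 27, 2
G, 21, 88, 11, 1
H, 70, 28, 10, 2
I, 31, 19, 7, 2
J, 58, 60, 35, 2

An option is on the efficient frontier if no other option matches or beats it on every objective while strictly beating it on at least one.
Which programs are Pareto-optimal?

A: not dominated.
B: dominated by A (tuition 36≤62, ranking 19≤93, stipend 22≥3, duration 5≤6).
C: dominated by E (tuition 11≤64, ranking 25≤85, stipend 33≥16, duration 2≤3).
D: not dominated (best ranking).
E: not dominated (best tuition).
F: dominated by E (tuition 11≤37, ranking 25≤44, stipend 33≥27, duration 2≤2).
G: not dominated (best duration).
H: dominated by E (tuition 11≤70, ranking 25≤28, stipend 33≥10, duration 2≤2).
I: not dominated.
J: not dominated (best stipend).

A, D, E, G, I, J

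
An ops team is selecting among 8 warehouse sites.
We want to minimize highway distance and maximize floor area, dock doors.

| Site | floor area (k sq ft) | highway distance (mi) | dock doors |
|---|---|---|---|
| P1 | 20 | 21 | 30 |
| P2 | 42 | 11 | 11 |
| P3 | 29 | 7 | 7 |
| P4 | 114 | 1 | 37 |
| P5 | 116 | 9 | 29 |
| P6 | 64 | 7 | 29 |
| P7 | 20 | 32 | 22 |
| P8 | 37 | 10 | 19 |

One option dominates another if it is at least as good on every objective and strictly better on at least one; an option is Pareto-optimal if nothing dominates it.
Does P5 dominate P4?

No

P5 vs P4: P5 is worse on highway distance (9 vs 1), so it does not dominate P4.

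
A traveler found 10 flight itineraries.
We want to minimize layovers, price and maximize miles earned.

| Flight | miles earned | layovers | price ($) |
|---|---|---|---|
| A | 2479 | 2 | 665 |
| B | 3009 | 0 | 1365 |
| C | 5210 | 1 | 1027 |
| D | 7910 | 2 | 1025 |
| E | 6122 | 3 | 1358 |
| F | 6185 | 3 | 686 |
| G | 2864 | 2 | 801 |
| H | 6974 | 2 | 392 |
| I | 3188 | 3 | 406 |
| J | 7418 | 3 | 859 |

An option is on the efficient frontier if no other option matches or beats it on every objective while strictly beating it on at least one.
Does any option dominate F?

H vs F: miles earned 6974≥6185, layovers 2≤3, price 392≤686 — H is at least as good on every objective and strictly better on at least one, so H dominates F.

Yes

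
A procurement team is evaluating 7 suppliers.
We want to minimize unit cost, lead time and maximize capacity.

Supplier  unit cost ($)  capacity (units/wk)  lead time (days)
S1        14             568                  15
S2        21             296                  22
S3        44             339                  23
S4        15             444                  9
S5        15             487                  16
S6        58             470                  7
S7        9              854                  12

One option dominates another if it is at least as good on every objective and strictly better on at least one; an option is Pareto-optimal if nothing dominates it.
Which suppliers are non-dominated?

S4, S6, S7

S1: dominated by S7 (unit cost 9≤14, capacity 854≥568, lead time 12≤15).
S2: dominated by S1 (unit cost 14≤21, capacity 568≥296, lead time 15≤22).
S3: dominated by S1 (unit cost 14≤44, capacity 568≥339, lead time 15≤23).
S4: not dominated.
S5: dominated by S1 (unit cost 14≤15, capacity 568≥487, lead time 15≤16).
S6: not dominated (best lead time).
S7: not dominated (best unit cost).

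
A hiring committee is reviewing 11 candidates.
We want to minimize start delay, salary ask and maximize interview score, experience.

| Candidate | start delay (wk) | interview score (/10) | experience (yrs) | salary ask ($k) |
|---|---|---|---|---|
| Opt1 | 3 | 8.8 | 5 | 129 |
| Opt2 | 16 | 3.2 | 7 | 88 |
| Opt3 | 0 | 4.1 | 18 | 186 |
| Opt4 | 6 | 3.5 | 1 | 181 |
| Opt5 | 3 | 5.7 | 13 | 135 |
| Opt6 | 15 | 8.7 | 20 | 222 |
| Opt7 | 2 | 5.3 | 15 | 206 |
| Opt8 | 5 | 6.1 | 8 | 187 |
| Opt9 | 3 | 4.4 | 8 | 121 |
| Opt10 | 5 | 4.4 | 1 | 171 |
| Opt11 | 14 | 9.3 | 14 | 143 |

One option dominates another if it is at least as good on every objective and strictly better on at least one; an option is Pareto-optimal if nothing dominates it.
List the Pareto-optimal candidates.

Opt1, Opt2, Opt3, Opt5, Opt6, Opt7, Opt8, Opt9, Opt11

Opt1: not dominated.
Opt2: not dominated (best salary ask).
Opt3: not dominated (best start delay).
Opt4: dominated by Opt1 (start delay 3≤6, interview score 8.8≥3.5, experience 5≥1, salary ask 129≤181).
Opt5: not dominated.
Opt6: not dominated (best experience).
Opt7: not dominated.
Opt8: not dominated.
Opt9: not dominated.
Opt10: dominated by Opt1 (start delay 3≤5, interview score 8.8≥4.4, experience 5≥1, salary ask 129≤171).
Opt11: not dominated (best interview score).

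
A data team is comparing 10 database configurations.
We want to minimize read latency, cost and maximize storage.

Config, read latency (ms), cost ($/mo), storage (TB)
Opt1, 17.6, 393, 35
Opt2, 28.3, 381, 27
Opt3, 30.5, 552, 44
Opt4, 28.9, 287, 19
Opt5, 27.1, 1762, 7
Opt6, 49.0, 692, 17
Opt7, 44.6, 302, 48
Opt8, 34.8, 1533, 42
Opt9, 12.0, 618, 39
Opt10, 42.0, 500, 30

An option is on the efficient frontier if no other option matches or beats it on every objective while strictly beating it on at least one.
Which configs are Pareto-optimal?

Opt1: not dominated.
Opt2: not dominated.
Opt3: not dominated.
Opt4: not dominated (best cost).
Opt5: dominated by Opt1 (read latency 17.6≤27.1, cost 393≤1762, storage 35≥7).
Opt6: dominated by Opt1 (read latency 17.6≤49.0, cost 393≤692, storage 35≥17).
Opt7: not dominated (best storage).
Opt8: dominated by Opt3 (read latency 30.5≤34.8, cost 552≤1533, storage 44≥42).
Opt9: not dominated (best read latency).
Opt10: dominated by Opt1 (read latency 17.6≤42.0, cost 393≤500, storage 35≥30).

Opt1, Opt2, Opt3, Opt4, Opt7, Opt9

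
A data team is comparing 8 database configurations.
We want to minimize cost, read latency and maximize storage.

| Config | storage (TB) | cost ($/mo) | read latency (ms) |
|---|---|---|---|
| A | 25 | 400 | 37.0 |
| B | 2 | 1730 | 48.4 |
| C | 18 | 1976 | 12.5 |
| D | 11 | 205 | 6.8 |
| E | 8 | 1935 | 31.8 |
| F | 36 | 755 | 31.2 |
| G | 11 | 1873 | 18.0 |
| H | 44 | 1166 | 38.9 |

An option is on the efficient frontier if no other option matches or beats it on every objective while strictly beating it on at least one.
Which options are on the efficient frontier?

A: not dominated.
B: dominated by A (storage 25≥2, cost 400≤1730, read latency 37.0≤48.4).
C: not dominated.
D: not dominated (best cost).
E: dominated by D (storage 11≥8, cost 205≤1935, read latency 6.8≤31.8).
F: not dominated.
G: dominated by D (storage 11≥11, cost 205≤1873, read latency 6.8≤18.0).
H: not dominated (best storage).

A, C, D, F, H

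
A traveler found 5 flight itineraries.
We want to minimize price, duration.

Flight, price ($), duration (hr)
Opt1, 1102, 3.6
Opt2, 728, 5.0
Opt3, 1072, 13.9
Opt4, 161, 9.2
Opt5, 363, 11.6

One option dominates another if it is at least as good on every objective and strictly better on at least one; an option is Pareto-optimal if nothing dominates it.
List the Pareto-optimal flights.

Opt1, Opt2, Opt4

Opt1: not dominated (best duration).
Opt2: not dominated.
Opt3: dominated by Opt2 (price 728≤1072, duration 5.0≤13.9).
Opt4: not dominated (best price).
Opt5: dominated by Opt4 (price 161≤363, duration 9.2≤11.6).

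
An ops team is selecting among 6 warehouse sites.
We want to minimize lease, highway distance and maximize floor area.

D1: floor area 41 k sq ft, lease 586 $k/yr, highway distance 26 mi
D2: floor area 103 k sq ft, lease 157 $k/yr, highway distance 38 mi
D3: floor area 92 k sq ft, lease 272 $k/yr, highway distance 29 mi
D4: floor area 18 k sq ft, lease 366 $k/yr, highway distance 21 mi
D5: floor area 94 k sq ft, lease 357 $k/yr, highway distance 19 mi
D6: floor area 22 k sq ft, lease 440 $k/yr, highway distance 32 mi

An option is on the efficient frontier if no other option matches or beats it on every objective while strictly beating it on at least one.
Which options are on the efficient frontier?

D2, D3, D5

D1: dominated by D5 (floor area 94≥41, lease 357≤586, highway distance 19≤26).
D2: not dominated (best floor area).
D3: not dominated.
D4: dominated by D5 (floor area 94≥18, lease 357≤366, highway distance 19≤21).
D5: not dominated (best highway distance).
D6: dominated by D3 (floor area 92≥22, lease 272≤440, highway distance 29≤32).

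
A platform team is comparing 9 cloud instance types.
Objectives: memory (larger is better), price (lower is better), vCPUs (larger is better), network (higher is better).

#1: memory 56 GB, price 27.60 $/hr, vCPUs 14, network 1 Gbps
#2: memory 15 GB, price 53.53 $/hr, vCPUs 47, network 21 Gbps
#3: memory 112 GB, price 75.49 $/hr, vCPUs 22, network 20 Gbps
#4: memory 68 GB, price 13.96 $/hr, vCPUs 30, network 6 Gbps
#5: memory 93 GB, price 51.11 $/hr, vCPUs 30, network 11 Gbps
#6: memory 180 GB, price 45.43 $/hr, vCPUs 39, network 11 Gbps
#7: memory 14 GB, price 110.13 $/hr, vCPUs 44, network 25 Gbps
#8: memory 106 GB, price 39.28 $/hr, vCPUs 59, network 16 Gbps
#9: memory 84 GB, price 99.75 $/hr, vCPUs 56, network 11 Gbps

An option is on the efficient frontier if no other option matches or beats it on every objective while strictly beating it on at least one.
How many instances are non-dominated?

#1: dominated by #4 (memory 68≥56, price 13.96≤27.60, vCPUs 30≥14, network 6≥1).
#2: not dominated.
#3: not dominated.
#4: not dominated (best price).
#5: dominated by #6 (memory 180≥93, price 45.43≤51.11, vCPUs 39≥30, network 11≥11).
#6: not dominated (best memory).
#7: not dominated (best network).
#8: not dominated (best vCPUs).
#9: dominated by #8 (memory 106≥84, price 39.28≤99.75, vCPUs 59≥56, network 16≥11).
Pareto-optimal: #2, #3, #4, #6, #7, #8 → 6.

6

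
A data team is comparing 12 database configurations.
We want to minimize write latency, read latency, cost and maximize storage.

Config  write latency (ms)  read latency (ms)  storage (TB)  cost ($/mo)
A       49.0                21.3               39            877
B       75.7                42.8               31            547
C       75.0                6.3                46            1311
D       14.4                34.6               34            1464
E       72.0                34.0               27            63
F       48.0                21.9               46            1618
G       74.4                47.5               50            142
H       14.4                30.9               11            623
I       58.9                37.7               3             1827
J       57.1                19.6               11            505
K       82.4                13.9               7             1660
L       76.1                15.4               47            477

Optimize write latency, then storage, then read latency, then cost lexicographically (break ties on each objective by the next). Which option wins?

D

First minimize write latency: best is 14.4, kept {D, H}.
Then maximize storage: best is 34, kept {D}.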